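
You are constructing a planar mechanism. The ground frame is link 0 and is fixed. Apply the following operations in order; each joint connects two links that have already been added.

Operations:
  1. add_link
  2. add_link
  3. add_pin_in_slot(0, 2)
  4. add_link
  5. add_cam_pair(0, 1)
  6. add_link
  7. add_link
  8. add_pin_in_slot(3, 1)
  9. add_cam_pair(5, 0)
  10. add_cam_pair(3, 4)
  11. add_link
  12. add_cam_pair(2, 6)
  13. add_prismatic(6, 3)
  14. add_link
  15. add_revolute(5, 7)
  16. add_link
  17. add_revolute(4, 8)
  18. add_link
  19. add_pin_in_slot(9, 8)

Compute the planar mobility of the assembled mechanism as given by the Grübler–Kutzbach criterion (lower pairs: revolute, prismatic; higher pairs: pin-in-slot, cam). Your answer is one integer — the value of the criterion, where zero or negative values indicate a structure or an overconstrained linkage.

M = 14

link 0 = ground. State L|J1|J2 = 1|0|0
+link1  2|0|0
+link2  3|0|0
PS(0,2) f=2→J2  3|0|1
+link3  4|0|1
C(0,1) f=2→J2  4|0|2
+link4  5|0|2
+link5  6|0|2
PS(3,1) f=2→J2  6|0|3
C(5,0) f=2→J2  6|0|4
C(3,4) f=2→J2  6|0|5
+link6  7|0|5
C(2,6) f=2→J2  7|0|6
P(6,3) f=1→J1  7|1|6
+link7  8|1|6
R(5,7) f=1→J1  8|2|6
+link8  9|2|6
R(4,8) f=1→J1  9|3|6
+link9  10|3|6
PS(9,8) f=2→J2  10|3|7
M = 3(10−1)−2·3−7 = 27−6−7 = 14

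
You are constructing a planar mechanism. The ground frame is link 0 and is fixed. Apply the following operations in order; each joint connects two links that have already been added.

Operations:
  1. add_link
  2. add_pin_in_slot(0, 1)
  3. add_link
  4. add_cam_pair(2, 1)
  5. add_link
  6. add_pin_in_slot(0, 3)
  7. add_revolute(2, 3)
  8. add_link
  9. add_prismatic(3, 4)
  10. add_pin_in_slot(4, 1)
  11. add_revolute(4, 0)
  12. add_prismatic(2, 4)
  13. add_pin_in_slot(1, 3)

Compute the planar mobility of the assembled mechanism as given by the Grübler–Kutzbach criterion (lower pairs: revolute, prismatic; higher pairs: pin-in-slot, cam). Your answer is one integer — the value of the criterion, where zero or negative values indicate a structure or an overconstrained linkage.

ground; <1,0,0>
#1 <2,0,0>
PS:0↔1 J2 <2,0,1>
#2 <3,0,1>
C:2↔1 J2 <3,0,2>
#3 <4,0,2>
PS:0↔3 J2 <4,0,3>
R:2↔3 J1 <4,1,3>
#4 <5,1,3>
P:3↔4 J1 <5,2,3>
PS:4↔1 J2 <5,2,4>
R:4↔0 J1 <5,3,4>
P:2↔4 J1 <5,4,4>
PS:1↔3 J2 <5,4,5>
3×4 − 2×4 − 1×5 = -1

M = -1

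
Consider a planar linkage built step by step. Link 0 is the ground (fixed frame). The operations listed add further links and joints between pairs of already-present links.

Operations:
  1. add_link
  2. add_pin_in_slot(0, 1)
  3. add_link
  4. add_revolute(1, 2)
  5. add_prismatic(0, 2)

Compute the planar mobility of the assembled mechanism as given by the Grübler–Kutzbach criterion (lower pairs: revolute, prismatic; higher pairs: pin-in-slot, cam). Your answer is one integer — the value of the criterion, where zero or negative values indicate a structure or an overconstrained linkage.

link 0 = ground. State L|J1|J2 = 1|0|0
+link1  2|0|0
PS(0,1) f=2→J2  2|0|1
+link2  3|0|1
R(1,2) f=1→J1  3|1|1
P(0,2) f=1→J1  3|2|1
M = 3(3−1)−2·2−1 = 6−4−1 = 1

M = 1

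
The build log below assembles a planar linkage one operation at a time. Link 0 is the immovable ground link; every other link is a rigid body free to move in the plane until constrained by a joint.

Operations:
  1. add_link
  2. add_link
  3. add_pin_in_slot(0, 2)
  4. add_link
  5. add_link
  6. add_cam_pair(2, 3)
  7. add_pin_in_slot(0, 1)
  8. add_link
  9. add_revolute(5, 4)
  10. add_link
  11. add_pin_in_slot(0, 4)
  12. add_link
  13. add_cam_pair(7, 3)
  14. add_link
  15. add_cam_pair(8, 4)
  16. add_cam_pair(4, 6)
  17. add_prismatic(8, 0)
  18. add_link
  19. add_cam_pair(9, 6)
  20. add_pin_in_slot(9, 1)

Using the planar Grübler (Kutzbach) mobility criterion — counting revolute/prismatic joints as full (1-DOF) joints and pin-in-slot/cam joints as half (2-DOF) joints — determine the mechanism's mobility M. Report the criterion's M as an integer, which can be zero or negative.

(L,J1,J2)=(1,0,0); link0 fixed
link1: (2,0,0)
link2: (3,0,0)
PS 0-2 [J2]: (3,0,1)
link3: (4,0,1)
link4: (5,0,1)
C 2-3 [J2]: (5,0,2)
PS 0-1 [J2]: (5,0,3)
link5: (6,0,3)
R 5-4 [J1]: (6,1,3)
link6: (7,1,3)
PS 0-4 [J2]: (7,1,4)
link7: (8,1,4)
C 7-3 [J2]: (8,1,5)
link8: (9,1,5)
C 8-4 [J2]: (9,1,6)
C 4-6 [J2]: (9,1,7)
P 8-0 [J1]: (9,2,7)
link9: (10,2,7)
C 9-6 [J2]: (10,2,8)
PS 9-1 [J2]: (10,2,9)
Grübler: 3·9 − 2·2 − 9 = 14

M = 14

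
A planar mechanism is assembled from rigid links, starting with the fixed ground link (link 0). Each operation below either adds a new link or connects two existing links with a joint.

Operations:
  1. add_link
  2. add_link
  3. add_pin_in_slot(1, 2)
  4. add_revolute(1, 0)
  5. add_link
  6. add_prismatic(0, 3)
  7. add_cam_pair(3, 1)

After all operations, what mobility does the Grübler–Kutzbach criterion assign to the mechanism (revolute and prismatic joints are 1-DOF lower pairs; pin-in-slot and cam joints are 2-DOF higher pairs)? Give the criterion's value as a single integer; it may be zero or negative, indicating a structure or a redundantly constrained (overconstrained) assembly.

M = 3

link 0 = ground. State L|J1|J2 = 1|0|0
+link1  2|0|0
+link2  3|0|0
PS(1,2) f=2→J2  3|0|1
R(1,0) f=1→J1  3|1|1
+link3  4|1|1
P(0,3) f=1→J1  4|2|1
C(3,1) f=2→J2  4|2|2
M = 3(4−1)−2·2−2 = 9−4−2 = 3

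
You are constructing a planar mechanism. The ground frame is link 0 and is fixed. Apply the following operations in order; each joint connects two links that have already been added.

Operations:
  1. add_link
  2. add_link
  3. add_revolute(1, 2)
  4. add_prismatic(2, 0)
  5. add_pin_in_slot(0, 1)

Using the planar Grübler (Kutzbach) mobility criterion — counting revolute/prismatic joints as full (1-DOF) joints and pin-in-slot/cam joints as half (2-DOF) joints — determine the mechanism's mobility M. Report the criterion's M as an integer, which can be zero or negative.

L=1 J1=0 J2=0
add link → L=2 J1=0 J2=0
add link → L=3 J1=0 J2=0
R@1,2 dof=1 J1 → L=3 J1=1 J2=0
P@2,0 dof=1 J1 → L=3 J1=2 J2=0
PS@0,1 dof=2 J2 → L=3 J1=2 J2=1
M=3(L−1)−2J1−J2=3·2−2·2−1=1

M = 1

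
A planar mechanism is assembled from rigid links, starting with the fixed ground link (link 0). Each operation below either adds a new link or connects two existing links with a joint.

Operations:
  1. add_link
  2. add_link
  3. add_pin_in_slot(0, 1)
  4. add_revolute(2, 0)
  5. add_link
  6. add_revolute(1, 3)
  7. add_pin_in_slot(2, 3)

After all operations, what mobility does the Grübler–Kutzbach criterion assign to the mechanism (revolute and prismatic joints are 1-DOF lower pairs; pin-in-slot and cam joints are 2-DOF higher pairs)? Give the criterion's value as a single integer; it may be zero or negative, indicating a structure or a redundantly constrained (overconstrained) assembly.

link 0 = ground. State L|J1|J2 = 1|0|0
+link1  2|0|0
+link2  3|0|0
PS(0,1) f=2→J2  3|0|1
R(2,0) f=1→J1  3|1|1
+link3  4|1|1
R(1,3) f=1→J1  4|2|1
PS(2,3) f=2→J2  4|2|2
M = 3(4−1)−2·2−2 = 9−4−2 = 3

M = 3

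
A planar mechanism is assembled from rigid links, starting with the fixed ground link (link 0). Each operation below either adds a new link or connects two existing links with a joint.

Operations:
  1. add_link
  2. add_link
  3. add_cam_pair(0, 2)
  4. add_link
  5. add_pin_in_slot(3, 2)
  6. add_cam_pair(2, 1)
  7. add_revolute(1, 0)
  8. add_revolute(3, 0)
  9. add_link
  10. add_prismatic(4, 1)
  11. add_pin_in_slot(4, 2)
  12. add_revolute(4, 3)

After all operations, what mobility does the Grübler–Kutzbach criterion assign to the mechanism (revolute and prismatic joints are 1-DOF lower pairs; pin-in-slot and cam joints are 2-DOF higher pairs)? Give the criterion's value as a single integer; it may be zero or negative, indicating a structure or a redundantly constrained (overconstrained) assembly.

link 0 = ground. State L|J1|J2 = 1|0|0
+link1  2|0|0
+link2  3|0|0
C(0,2) f=2→J2  3|0|1
+link3  4|0|1
PS(3,2) f=2→J2  4|0|2
C(2,1) f=2→J2  4|0|3
R(1,0) f=1→J1  4|1|3
R(3,0) f=1→J1  4|2|3
+link4  5|2|3
P(4,1) f=1→J1  5|3|3
PS(4,2) f=2→J2  5|3|4
R(4,3) f=1→J1  5|4|4
M = 3(5−1)−2·4−4 = 12−8−4 = 0

M = 0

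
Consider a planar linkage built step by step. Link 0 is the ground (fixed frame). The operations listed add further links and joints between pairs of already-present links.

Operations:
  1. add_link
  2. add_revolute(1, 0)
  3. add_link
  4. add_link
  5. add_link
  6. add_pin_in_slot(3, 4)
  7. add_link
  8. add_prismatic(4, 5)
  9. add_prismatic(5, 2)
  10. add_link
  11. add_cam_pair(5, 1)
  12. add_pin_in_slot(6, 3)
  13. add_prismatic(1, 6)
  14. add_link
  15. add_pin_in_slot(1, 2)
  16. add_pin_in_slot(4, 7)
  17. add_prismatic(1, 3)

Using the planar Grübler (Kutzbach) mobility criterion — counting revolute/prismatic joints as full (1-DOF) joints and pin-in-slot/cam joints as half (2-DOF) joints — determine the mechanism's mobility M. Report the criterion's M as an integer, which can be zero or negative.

M = 6

ground; <1,0,0>
#1 <2,0,0>
R:1↔0 J1 <2,1,0>
#2 <3,1,0>
#3 <4,1,0>
#4 <5,1,0>
PS:3↔4 J2 <5,1,1>
#5 <6,1,1>
P:4↔5 J1 <6,2,1>
P:5↔2 J1 <6,3,1>
#6 <7,3,1>
C:5↔1 J2 <7,3,2>
PS:6↔3 J2 <7,3,3>
P:1↔6 J1 <7,4,3>
#7 <8,4,3>
PS:1↔2 J2 <8,4,4>
PS:4↔7 J2 <8,4,5>
P:1↔3 J1 <8,5,5>
3×7 − 2×5 − 1×5 = 6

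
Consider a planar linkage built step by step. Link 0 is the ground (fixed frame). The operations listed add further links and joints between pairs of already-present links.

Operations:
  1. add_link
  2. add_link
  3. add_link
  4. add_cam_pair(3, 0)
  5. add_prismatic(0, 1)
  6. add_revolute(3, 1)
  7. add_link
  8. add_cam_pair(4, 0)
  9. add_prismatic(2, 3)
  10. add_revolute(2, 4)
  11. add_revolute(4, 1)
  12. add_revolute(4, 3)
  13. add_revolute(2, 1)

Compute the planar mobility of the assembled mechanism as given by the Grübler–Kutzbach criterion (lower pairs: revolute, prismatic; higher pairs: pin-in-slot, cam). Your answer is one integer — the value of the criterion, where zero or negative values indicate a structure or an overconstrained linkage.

[1;0;0] (link 0 is ground)
L+ [2;0;0]
L+ [3;0;0]
L+ [4;0;0]
C(3,0)∈J2 [4;0;1]
P(0,1)∈J1 [4;1;1]
R(3,1)∈J1 [4;2;1]
L+ [5;2;1]
C(4,0)∈J2 [5;2;2]
P(2,3)∈J1 [5;3;2]
R(2,4)∈J1 [5;4;2]
R(4,1)∈J1 [5;5;2]
R(4,3)∈J1 [5;6;2]
R(2,1)∈J1 [5;7;2]
mobility = 12 − 14 − 2 = -4

M = -4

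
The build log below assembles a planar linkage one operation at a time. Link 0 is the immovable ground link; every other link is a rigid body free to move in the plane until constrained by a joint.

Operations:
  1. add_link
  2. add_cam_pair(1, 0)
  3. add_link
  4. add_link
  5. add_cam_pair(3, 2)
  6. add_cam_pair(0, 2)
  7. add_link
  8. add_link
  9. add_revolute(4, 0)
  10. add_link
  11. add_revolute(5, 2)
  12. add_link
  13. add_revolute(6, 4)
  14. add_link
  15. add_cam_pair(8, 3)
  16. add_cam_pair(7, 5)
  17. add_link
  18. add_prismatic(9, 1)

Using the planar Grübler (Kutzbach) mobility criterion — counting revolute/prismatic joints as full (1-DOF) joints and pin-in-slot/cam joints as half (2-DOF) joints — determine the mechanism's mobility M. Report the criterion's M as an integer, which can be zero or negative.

(L,J1,J2)=(1,0,0); link0 fixed
link1: (2,0,0)
C 1-0 [J2]: (2,0,1)
link2: (3,0,1)
link3: (4,0,1)
C 3-2 [J2]: (4,0,2)
C 0-2 [J2]: (4,0,3)
link4: (5,0,3)
link5: (6,0,3)
R 4-0 [J1]: (6,1,3)
link6: (7,1,3)
R 5-2 [J1]: (7,2,3)
link7: (8,2,3)
R 6-4 [J1]: (8,3,3)
link8: (9,3,3)
C 8-3 [J2]: (9,3,4)
C 7-5 [J2]: (9,3,5)
link9: (10,3,5)
P 9-1 [J1]: (10,4,5)
Grübler: 3·9 − 2·4 − 5 = 14

M = 14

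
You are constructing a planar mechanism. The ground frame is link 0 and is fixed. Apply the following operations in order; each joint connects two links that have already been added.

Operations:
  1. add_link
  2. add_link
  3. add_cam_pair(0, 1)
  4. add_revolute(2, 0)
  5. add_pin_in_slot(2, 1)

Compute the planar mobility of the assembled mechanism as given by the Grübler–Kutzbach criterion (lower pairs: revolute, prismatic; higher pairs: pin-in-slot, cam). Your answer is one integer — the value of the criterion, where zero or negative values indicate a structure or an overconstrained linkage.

link 0 = ground. State L|J1|J2 = 1|0|0
+link1  2|0|0
+link2  3|0|0
C(0,1) f=2→J2  3|0|1
R(2,0) f=1→J1  3|1|1
PS(2,1) f=2→J2  3|1|2
M = 3(3−1)−2·1−2 = 6−2−2 = 2

M = 2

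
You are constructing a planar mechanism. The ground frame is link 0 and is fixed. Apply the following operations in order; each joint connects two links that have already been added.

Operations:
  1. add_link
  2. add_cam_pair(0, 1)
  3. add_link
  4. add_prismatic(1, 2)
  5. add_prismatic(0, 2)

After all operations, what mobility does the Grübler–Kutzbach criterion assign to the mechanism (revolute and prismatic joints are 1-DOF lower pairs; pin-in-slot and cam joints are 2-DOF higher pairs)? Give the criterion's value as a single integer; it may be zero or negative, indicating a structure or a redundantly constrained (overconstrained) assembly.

M = 1

[1;0;0] (link 0 is ground)
L+ [2;0;0]
C(0,1)∈J2 [2;0;1]
L+ [3;0;1]
P(1,2)∈J1 [3;1;1]
P(0,2)∈J1 [3;2;1]
mobility = 6 − 4 − 1 = 1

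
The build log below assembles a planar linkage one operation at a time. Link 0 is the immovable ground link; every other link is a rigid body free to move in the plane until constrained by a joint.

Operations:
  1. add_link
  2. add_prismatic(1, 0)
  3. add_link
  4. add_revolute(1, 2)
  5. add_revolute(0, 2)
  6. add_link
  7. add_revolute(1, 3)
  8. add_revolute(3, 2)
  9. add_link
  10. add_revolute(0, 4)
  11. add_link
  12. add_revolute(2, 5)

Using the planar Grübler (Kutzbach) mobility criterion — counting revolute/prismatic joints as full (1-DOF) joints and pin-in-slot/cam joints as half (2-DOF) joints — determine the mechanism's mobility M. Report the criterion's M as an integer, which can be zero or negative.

M = 1

(L,J1,J2)=(1,0,0); link0 fixed
link1: (2,0,0)
P 1-0 [J1]: (2,1,0)
link2: (3,1,0)
R 1-2 [J1]: (3,2,0)
R 0-2 [J1]: (3,3,0)
link3: (4,3,0)
R 1-3 [J1]: (4,4,0)
R 3-2 [J1]: (4,5,0)
link4: (5,5,0)
R 0-4 [J1]: (5,6,0)
link5: (6,6,0)
R 2-5 [J1]: (6,7,0)
Grübler: 3·5 − 2·7 − 0 = 1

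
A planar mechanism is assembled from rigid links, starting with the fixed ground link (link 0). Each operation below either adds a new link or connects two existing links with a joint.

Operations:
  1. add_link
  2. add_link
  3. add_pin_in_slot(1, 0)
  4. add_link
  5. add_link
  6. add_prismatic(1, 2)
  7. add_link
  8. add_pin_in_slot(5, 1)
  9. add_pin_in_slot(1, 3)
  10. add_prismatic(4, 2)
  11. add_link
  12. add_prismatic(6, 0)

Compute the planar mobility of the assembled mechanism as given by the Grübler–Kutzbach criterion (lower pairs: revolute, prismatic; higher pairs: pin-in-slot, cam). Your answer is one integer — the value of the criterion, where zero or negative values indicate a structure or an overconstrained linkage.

M = 9

ground; <1,0,0>
#1 <2,0,0>
#2 <3,0,0>
PS:1↔0 J2 <3,0,1>
#3 <4,0,1>
#4 <5,0,1>
P:1↔2 J1 <5,1,1>
#5 <6,1,1>
PS:5↔1 J2 <6,1,2>
PS:1↔3 J2 <6,1,3>
P:4↔2 J1 <6,2,3>
#6 <7,2,3>
P:6↔0 J1 <7,3,3>
3×6 − 2×3 − 1×3 = 9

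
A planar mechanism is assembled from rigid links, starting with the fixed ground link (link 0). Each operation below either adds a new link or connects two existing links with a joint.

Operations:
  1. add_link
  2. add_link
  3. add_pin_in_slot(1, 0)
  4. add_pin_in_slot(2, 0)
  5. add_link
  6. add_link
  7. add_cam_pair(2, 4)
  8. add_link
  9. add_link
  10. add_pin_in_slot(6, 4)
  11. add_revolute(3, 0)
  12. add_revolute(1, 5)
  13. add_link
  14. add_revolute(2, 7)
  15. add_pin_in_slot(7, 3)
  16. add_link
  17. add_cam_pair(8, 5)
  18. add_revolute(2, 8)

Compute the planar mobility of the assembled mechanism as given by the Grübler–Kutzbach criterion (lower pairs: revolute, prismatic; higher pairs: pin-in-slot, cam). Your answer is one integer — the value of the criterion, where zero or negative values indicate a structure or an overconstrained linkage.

link 0 = ground. State L|J1|J2 = 1|0|0
+link1  2|0|0
+link2  3|0|0
PS(1,0) f=2→J2  3|0|1
PS(2,0) f=2→J2  3|0|2
+link3  4|0|2
+link4  5|0|2
C(2,4) f=2→J2  5|0|3
+link5  6|0|3
+link6  7|0|3
PS(6,4) f=2→J2  7|0|4
R(3,0) f=1→J1  7|1|4
R(1,5) f=1→J1  7|2|4
+link7  8|2|4
R(2,7) f=1→J1  8|3|4
PS(7,3) f=2→J2  8|3|5
+link8  9|3|5
C(8,5) f=2→J2  9|3|6
R(2,8) f=1→J1  9|4|6
M = 3(9−1)−2·4−6 = 24−8−6 = 10

M = 10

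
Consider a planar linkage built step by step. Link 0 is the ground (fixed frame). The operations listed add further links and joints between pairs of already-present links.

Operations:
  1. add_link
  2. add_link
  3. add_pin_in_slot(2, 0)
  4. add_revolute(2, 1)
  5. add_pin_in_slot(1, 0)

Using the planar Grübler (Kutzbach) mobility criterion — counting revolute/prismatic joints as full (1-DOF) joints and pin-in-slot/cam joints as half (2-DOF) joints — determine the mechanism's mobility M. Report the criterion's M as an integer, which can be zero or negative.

M = 2

ground; <1,0,0>
#1 <2,0,0>
#2 <3,0,0>
PS:2↔0 J2 <3,0,1>
R:2↔1 J1 <3,1,1>
PS:1↔0 J2 <3,1,2>
3×2 − 2×1 − 1×2 = 2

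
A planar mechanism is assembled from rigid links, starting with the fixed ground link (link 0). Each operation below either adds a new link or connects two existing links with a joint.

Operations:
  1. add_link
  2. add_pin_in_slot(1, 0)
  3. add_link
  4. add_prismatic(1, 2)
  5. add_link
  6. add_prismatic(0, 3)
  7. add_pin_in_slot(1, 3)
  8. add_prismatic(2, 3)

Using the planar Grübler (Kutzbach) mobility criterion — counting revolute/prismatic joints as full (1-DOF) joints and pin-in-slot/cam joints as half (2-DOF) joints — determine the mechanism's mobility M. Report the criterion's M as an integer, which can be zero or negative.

ground; <1,0,0>
#1 <2,0,0>
PS:1↔0 J2 <2,0,1>
#2 <3,0,1>
P:1↔2 J1 <3,1,1>
#3 <4,1,1>
P:0↔3 J1 <4,2,1>
PS:1↔3 J2 <4,2,2>
P:2↔3 J1 <4,3,2>
3×3 − 2×3 − 1×2 = 1

M = 1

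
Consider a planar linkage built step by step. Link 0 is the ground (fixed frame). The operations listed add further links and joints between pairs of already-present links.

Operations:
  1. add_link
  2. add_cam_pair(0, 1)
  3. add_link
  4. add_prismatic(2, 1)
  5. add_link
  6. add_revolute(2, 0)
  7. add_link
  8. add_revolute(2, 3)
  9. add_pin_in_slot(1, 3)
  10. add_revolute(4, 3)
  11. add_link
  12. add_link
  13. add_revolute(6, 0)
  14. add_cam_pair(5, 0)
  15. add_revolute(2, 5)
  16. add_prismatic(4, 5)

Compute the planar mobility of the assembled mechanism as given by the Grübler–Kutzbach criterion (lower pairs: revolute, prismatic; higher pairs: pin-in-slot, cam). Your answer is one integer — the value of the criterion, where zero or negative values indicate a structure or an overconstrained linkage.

M = 1

link 0 = ground. State L|J1|J2 = 1|0|0
+link1  2|0|0
C(0,1) f=2→J2  2|0|1
+link2  3|0|1
P(2,1) f=1→J1  3|1|1
+link3  4|1|1
R(2,0) f=1→J1  4|2|1
+link4  5|2|1
R(2,3) f=1→J1  5|3|1
PS(1,3) f=2→J2  5|3|2
R(4,3) f=1→J1  5|4|2
+link5  6|4|2
+link6  7|4|2
R(6,0) f=1→J1  7|5|2
C(5,0) f=2→J2  7|5|3
R(2,5) f=1→J1  7|6|3
P(4,5) f=1→J1  7|7|3
M = 3(7−1)−2·7−3 = 18−14−3 = 1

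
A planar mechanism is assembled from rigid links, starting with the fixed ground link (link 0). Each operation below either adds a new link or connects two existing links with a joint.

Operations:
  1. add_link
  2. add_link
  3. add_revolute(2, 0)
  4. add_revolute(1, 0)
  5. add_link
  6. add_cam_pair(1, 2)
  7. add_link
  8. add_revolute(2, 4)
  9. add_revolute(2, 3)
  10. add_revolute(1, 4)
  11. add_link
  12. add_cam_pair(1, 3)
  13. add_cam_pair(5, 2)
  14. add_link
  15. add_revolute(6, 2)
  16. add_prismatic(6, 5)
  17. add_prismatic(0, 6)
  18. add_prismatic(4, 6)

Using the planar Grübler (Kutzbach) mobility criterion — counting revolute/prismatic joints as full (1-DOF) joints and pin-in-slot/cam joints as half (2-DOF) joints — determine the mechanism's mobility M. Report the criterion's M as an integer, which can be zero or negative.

L=1 J1=0 J2=0
add link → L=2 J1=0 J2=0
add link → L=3 J1=0 J2=0
R@2,0 dof=1 J1 → L=3 J1=1 J2=0
R@1,0 dof=1 J1 → L=3 J1=2 J2=0
add link → L=4 J1=2 J2=0
C@1,2 dof=2 J2 → L=4 J1=2 J2=1
add link → L=5 J1=2 J2=1
R@2,4 dof=1 J1 → L=5 J1=3 J2=1
R@2,3 dof=1 J1 → L=5 J1=4 J2=1
R@1,4 dof=1 J1 → L=5 J1=5 J2=1
add link → L=6 J1=5 J2=1
C@1,3 dof=2 J2 → L=6 J1=5 J2=2
C@5,2 dof=2 J2 → L=6 J1=5 J2=3
add link → L=7 J1=5 J2=3
R@6,2 dof=1 J1 → L=7 J1=6 J2=3
P@6,5 dof=1 J1 → L=7 J1=7 J2=3
P@0,6 dof=1 J1 → L=7 J1=8 J2=3
P@4,6 dof=1 J1 → L=7 J1=9 J2=3
M=3(L−1)−2J1−J2=3·6−2·9−3=-3

M = -3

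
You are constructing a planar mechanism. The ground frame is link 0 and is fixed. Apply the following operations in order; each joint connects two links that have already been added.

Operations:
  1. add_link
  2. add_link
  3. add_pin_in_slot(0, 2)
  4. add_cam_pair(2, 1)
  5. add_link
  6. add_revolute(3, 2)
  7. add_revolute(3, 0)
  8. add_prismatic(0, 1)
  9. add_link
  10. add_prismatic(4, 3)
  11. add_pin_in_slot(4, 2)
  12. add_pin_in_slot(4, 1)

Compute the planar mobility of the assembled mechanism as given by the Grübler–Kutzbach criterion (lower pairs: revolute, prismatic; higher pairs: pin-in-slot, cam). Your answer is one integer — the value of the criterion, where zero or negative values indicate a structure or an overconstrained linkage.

M = 0

ground; <1,0,0>
#1 <2,0,0>
#2 <3,0,0>
PS:0↔2 J2 <3,0,1>
C:2↔1 J2 <3,0,2>
#3 <4,0,2>
R:3↔2 J1 <4,1,2>
R:3↔0 J1 <4,2,2>
P:0↔1 J1 <4,3,2>
#4 <5,3,2>
P:4↔3 J1 <5,4,2>
PS:4↔2 J2 <5,4,3>
PS:4↔1 J2 <5,4,4>
3×4 − 2×4 − 1×4 = 0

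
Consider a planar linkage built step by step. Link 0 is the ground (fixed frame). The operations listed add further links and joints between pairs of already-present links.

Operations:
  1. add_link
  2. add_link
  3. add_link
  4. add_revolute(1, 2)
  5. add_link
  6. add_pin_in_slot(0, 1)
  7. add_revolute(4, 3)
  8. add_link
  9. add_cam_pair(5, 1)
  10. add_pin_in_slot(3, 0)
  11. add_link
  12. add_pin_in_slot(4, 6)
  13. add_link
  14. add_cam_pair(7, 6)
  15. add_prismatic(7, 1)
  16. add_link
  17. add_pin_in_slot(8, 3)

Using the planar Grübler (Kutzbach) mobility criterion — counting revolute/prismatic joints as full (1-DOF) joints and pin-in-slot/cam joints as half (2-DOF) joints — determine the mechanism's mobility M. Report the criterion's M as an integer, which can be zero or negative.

M = 12

(L,J1,J2)=(1,0,0); link0 fixed
link1: (2,0,0)
link2: (3,0,0)
link3: (4,0,0)
R 1-2 [J1]: (4,1,0)
link4: (5,1,0)
PS 0-1 [J2]: (5,1,1)
R 4-3 [J1]: (5,2,1)
link5: (6,2,1)
C 5-1 [J2]: (6,2,2)
PS 3-0 [J2]: (6,2,3)
link6: (7,2,3)
PS 4-6 [J2]: (7,2,4)
link7: (8,2,4)
C 7-6 [J2]: (8,2,5)
P 7-1 [J1]: (8,3,5)
link8: (9,3,5)
PS 8-3 [J2]: (9,3,6)
Grübler: 3·8 − 2·3 − 6 = 12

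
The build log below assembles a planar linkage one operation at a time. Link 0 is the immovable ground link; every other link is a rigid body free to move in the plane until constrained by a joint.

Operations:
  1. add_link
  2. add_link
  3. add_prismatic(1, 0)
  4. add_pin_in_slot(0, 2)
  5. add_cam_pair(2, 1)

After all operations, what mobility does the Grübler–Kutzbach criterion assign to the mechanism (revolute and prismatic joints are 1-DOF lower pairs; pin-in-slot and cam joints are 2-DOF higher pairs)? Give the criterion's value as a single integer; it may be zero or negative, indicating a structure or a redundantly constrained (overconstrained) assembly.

M = 2

link 0 = ground. State L|J1|J2 = 1|0|0
+link1  2|0|0
+link2  3|0|0
P(1,0) f=1→J1  3|1|0
PS(0,2) f=2→J2  3|1|1
C(2,1) f=2→J2  3|1|2
M = 3(3−1)−2·1−2 = 6−2−2 = 2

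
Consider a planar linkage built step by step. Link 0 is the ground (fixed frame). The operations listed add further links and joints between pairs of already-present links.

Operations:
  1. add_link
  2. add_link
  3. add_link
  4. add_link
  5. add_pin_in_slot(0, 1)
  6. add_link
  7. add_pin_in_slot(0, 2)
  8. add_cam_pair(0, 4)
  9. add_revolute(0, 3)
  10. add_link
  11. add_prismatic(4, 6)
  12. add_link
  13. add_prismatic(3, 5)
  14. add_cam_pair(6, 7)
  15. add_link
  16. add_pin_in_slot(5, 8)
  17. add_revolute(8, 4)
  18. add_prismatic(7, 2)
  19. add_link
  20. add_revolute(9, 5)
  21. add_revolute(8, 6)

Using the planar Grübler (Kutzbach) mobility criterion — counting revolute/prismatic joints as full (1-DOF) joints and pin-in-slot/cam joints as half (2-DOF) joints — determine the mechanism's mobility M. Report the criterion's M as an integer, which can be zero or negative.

(L,J1,J2)=(1,0,0); link0 fixed
link1: (2,0,0)
link2: (3,0,0)
link3: (4,0,0)
link4: (5,0,0)
PS 0-1 [J2]: (5,0,1)
link5: (6,0,1)
PS 0-2 [J2]: (6,0,2)
C 0-4 [J2]: (6,0,3)
R 0-3 [J1]: (6,1,3)
link6: (7,1,3)
P 4-6 [J1]: (7,2,3)
link7: (8,2,3)
P 3-5 [J1]: (8,3,3)
C 6-7 [J2]: (8,3,4)
link8: (9,3,4)
PS 5-8 [J2]: (9,3,5)
R 8-4 [J1]: (9,4,5)
P 7-2 [J1]: (9,5,5)
link9: (10,5,5)
R 9-5 [J1]: (10,6,5)
R 8-6 [J1]: (10,7,5)
Grübler: 3·9 − 2·7 − 5 = 8

M = 8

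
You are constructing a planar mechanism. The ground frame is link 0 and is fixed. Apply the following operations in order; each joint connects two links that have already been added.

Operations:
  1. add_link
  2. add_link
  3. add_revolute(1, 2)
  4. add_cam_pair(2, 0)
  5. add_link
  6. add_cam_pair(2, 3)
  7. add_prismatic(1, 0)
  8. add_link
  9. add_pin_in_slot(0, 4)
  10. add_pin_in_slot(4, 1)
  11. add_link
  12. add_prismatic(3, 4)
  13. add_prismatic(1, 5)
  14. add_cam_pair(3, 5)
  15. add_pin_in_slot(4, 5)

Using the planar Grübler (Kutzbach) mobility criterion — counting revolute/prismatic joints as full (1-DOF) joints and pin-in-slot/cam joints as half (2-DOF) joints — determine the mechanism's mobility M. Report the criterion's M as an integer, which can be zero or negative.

M = 1

link 0 = ground. State L|J1|J2 = 1|0|0
+link1  2|0|0
+link2  3|0|0
R(1,2) f=1→J1  3|1|0
C(2,0) f=2→J2  3|1|1
+link3  4|1|1
C(2,3) f=2→J2  4|1|2
P(1,0) f=1→J1  4|2|2
+link4  5|2|2
PS(0,4) f=2→J2  5|2|3
PS(4,1) f=2→J2  5|2|4
+link5  6|2|4
P(3,4) f=1→J1  6|3|4
P(1,5) f=1→J1  6|4|4
C(3,5) f=2→J2  6|4|5
PS(4,5) f=2→J2  6|4|6
M = 3(6−1)−2·4−6 = 15−8−6 = 1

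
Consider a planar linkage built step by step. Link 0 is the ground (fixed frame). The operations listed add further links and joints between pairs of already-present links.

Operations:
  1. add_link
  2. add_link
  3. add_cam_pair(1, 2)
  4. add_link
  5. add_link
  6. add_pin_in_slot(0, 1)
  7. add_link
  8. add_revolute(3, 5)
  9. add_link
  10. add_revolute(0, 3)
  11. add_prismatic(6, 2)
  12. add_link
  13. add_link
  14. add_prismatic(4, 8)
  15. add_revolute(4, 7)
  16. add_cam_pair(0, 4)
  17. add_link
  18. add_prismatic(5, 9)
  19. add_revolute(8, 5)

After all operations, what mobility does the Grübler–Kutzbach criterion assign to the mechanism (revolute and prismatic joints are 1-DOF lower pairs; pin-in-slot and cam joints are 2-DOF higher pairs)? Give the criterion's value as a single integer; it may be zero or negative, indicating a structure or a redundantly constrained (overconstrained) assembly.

ground; <1,0,0>
#1 <2,0,0>
#2 <3,0,0>
C:1↔2 J2 <3,0,1>
#3 <4,0,1>
#4 <5,0,1>
PS:0↔1 J2 <5,0,2>
#5 <6,0,2>
R:3↔5 J1 <6,1,2>
#6 <7,1,2>
R:0↔3 J1 <7,2,2>
P:6↔2 J1 <7,3,2>
#7 <8,3,2>
#8 <9,3,2>
P:4↔8 J1 <9,4,2>
R:4↔7 J1 <9,5,2>
C:0↔4 J2 <9,5,3>
#9 <10,5,3>
P:5↔9 J1 <10,6,3>
R:8↔5 J1 <10,7,3>
3×9 − 2×7 − 1×3 = 10

M = 10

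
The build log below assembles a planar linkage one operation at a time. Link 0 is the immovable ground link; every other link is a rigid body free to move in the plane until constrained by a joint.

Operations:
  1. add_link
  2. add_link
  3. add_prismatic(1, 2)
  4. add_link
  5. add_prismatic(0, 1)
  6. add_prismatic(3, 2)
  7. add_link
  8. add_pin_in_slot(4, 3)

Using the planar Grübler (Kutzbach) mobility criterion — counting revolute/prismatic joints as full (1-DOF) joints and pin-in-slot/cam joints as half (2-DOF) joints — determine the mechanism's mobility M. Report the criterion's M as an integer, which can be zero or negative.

M = 5

[1;0;0] (link 0 is ground)
L+ [2;0;0]
L+ [3;0;0]
P(1,2)∈J1 [3;1;0]
L+ [4;1;0]
P(0,1)∈J1 [4;2;0]
P(3,2)∈J1 [4;3;0]
L+ [5;3;0]
PS(4,3)∈J2 [5;3;1]
mobility = 12 − 6 − 1 = 5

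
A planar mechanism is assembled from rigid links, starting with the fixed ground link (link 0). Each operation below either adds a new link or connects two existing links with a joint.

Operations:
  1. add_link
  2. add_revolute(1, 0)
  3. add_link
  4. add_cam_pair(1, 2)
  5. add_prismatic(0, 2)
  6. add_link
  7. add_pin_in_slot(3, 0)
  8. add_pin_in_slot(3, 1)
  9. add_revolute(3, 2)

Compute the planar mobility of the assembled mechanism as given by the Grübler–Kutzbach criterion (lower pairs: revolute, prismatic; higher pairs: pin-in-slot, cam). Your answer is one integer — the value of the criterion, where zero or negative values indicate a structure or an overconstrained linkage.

(L,J1,J2)=(1,0,0); link0 fixed
link1: (2,0,0)
R 1-0 [J1]: (2,1,0)
link2: (3,1,0)
C 1-2 [J2]: (3,1,1)
P 0-2 [J1]: (3,2,1)
link3: (4,2,1)
PS 3-0 [J2]: (4,2,2)
PS 3-1 [J2]: (4,2,3)
R 3-2 [J1]: (4,3,3)
Grübler: 3·3 − 2·3 − 3 = 0

M = 0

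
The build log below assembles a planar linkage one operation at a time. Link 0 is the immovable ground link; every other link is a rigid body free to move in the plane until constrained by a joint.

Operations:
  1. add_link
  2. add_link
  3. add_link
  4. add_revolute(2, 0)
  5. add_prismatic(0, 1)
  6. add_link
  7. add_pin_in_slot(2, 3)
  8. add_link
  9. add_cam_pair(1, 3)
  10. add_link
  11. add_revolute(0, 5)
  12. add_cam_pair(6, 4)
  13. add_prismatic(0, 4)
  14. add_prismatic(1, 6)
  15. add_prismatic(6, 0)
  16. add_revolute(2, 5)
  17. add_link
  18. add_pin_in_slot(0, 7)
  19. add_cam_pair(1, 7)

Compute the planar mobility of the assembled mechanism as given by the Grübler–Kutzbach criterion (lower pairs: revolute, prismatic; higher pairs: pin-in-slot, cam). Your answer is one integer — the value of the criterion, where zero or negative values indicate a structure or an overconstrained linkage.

L=1 J1=0 J2=0
add link → L=2 J1=0 J2=0
add link → L=3 J1=0 J2=0
add link → L=4 J1=0 J2=0
R@2,0 dof=1 J1 → L=4 J1=1 J2=0
P@0,1 dof=1 J1 → L=4 J1=2 J2=0
add link → L=5 J1=2 J2=0
PS@2,3 dof=2 J2 → L=5 J1=2 J2=1
add link → L=6 J1=2 J2=1
C@1,3 dof=2 J2 → L=6 J1=2 J2=2
add link → L=7 J1=2 J2=2
R@0,5 dof=1 J1 → L=7 J1=3 J2=2
C@6,4 dof=2 J2 → L=7 J1=3 J2=3
P@0,4 dof=1 J1 → L=7 J1=4 J2=3
P@1,6 dof=1 J1 → L=7 J1=5 J2=3
P@6,0 dof=1 J1 → L=7 J1=6 J2=3
R@2,5 dof=1 J1 → L=7 J1=7 J2=3
add link → L=8 J1=7 J2=3
PS@0,7 dof=2 J2 → L=8 J1=7 J2=4
C@1,7 dof=2 J2 → L=8 J1=7 J2=5
M=3(L−1)−2J1−J2=3·7−2·7−5=2

M = 2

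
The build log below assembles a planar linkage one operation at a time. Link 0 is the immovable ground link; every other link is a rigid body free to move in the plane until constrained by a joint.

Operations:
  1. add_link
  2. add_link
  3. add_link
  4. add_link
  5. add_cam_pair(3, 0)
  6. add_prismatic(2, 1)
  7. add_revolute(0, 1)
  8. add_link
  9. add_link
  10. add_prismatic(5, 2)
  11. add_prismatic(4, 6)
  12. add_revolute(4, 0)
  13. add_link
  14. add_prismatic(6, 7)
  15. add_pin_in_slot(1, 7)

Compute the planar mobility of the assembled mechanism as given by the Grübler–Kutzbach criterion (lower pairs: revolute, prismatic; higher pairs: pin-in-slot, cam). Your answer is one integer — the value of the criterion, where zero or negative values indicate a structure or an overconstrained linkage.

(L,J1,J2)=(1,0,0); link0 fixed
link1: (2,0,0)
link2: (3,0,0)
link3: (4,0,0)
link4: (5,0,0)
C 3-0 [J2]: (5,0,1)
P 2-1 [J1]: (5,1,1)
R 0-1 [J1]: (5,2,1)
link5: (6,2,1)
link6: (7,2,1)
P 5-2 [J1]: (7,3,1)
P 4-6 [J1]: (7,4,1)
R 4-0 [J1]: (7,5,1)
link7: (8,5,1)
P 6-7 [J1]: (8,6,1)
PS 1-7 [J2]: (8,6,2)
Grübler: 3·7 − 2·6 − 2 = 7

M = 7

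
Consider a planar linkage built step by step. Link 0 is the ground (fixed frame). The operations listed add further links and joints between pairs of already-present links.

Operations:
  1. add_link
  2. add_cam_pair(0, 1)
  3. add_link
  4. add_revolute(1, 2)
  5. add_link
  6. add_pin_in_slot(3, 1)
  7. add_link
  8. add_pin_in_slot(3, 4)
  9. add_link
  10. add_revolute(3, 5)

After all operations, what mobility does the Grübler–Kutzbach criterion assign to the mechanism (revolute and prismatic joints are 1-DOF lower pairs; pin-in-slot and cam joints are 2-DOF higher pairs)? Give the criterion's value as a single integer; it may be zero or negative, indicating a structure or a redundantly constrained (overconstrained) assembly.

M = 8

(L,J1,J2)=(1,0,0); link0 fixed
link1: (2,0,0)
C 0-1 [J2]: (2,0,1)
link2: (3,0,1)
R 1-2 [J1]: (3,1,1)
link3: (4,1,1)
PS 3-1 [J2]: (4,1,2)
link4: (5,1,2)
PS 3-4 [J2]: (5,1,3)
link5: (6,1,3)
R 3-5 [J1]: (6,2,3)
Grübler: 3·5 − 2·2 − 3 = 8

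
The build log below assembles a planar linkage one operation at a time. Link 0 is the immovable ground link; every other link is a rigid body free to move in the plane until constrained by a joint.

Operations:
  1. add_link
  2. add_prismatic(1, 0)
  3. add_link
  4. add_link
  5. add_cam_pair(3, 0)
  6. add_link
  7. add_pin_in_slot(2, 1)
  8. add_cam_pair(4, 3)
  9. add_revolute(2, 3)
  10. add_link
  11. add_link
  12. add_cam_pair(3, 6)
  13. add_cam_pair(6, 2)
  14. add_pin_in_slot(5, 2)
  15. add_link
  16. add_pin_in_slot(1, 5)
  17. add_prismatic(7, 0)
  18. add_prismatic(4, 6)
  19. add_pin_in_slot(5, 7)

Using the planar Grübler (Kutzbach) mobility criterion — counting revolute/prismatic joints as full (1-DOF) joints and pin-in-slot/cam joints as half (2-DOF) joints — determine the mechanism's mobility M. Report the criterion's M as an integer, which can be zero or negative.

M = 5

ground; <1,0,0>
#1 <2,0,0>
P:1↔0 J1 <2,1,0>
#2 <3,1,0>
#3 <4,1,0>
C:3↔0 J2 <4,1,1>
#4 <5,1,1>
PS:2↔1 J2 <5,1,2>
C:4↔3 J2 <5,1,3>
R:2↔3 J1 <5,2,3>
#5 <6,2,3>
#6 <7,2,3>
C:3↔6 J2 <7,2,4>
C:6↔2 J2 <7,2,5>
PS:5↔2 J2 <7,2,6>
#7 <8,2,6>
PS:1↔5 J2 <8,2,7>
P:7↔0 J1 <8,3,7>
P:4↔6 J1 <8,4,7>
PS:5↔7 J2 <8,4,8>
3×7 − 2×4 − 1×8 = 5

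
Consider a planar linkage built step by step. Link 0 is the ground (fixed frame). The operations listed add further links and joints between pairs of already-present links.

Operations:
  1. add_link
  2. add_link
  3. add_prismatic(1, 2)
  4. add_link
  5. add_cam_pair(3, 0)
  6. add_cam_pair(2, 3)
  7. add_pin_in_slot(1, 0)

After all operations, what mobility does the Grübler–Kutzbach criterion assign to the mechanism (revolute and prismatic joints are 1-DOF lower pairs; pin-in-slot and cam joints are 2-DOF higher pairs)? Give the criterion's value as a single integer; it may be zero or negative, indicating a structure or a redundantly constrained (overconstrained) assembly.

M = 4

[1;0;0] (link 0 is ground)
L+ [2;0;0]
L+ [3;0;0]
P(1,2)∈J1 [3;1;0]
L+ [4;1;0]
C(3,0)∈J2 [4;1;1]
C(2,3)∈J2 [4;1;2]
PS(1,0)∈J2 [4;1;3]
mobility = 9 − 2 − 3 = 4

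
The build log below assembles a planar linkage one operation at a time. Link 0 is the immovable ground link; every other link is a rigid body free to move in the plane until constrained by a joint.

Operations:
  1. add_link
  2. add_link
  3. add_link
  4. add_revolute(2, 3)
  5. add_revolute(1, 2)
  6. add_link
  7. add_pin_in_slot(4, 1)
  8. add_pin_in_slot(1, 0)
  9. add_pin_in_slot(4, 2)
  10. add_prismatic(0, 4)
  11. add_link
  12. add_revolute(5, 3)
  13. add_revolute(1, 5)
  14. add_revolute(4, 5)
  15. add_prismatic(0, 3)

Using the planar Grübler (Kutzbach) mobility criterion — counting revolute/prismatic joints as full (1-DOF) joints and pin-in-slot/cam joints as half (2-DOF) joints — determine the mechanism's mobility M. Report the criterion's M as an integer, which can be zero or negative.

M = -2

(L,J1,J2)=(1,0,0); link0 fixed
link1: (2,0,0)
link2: (3,0,0)
link3: (4,0,0)
R 2-3 [J1]: (4,1,0)
R 1-2 [J1]: (4,2,0)
link4: (5,2,0)
PS 4-1 [J2]: (5,2,1)
PS 1-0 [J2]: (5,2,2)
PS 4-2 [J2]: (5,2,3)
P 0-4 [J1]: (5,3,3)
link5: (6,3,3)
R 5-3 [J1]: (6,4,3)
R 1-5 [J1]: (6,5,3)
R 4-5 [J1]: (6,6,3)
P 0-3 [J1]: (6,7,3)
Grübler: 3·5 − 2·7 − 3 = -2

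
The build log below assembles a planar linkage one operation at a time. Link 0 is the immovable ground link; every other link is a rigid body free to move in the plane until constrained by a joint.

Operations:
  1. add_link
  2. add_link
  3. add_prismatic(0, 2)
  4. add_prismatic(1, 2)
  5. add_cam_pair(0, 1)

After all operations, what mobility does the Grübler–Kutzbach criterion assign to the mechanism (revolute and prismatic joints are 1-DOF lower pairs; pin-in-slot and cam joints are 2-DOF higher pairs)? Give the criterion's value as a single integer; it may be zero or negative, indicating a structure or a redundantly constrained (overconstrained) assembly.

M = 1

L=1 J1=0 J2=0
add link → L=2 J1=0 J2=0
add link → L=3 J1=0 J2=0
P@0,2 dof=1 J1 → L=3 J1=1 J2=0
P@1,2 dof=1 J1 → L=3 J1=2 J2=0
C@0,1 dof=2 J2 → L=3 J1=2 J2=1
M=3(L−1)−2J1−J2=3·2−2·2−1=1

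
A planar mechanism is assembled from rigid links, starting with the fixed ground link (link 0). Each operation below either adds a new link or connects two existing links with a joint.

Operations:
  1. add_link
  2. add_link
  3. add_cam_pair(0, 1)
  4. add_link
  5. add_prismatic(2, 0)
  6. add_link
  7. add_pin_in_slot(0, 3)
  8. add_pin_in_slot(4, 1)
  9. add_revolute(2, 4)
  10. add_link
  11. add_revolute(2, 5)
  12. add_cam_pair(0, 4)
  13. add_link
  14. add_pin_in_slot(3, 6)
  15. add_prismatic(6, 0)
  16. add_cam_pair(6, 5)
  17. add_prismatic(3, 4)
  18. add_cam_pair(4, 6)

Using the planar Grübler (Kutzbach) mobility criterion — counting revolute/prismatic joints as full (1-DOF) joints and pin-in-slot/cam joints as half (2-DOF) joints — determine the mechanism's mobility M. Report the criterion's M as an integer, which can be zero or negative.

ground; <1,0,0>
#1 <2,0,0>
#2 <3,0,0>
C:0↔1 J2 <3,0,1>
#3 <4,0,1>
P:2↔0 J1 <4,1,1>
#4 <5,1,1>
PS:0↔3 J2 <5,1,2>
PS:4↔1 J2 <5,1,3>
R:2↔4 J1 <5,2,3>
#5 <6,2,3>
R:2↔5 J1 <6,3,3>
C:0↔4 J2 <6,3,4>
#6 <7,3,4>
PS:3↔6 J2 <7,3,5>
P:6↔0 J1 <7,4,5>
C:6↔5 J2 <7,4,6>
P:3↔4 J1 <7,5,6>
C:4↔6 J2 <7,5,7>
3×6 − 2×5 − 1×7 = 1

M = 1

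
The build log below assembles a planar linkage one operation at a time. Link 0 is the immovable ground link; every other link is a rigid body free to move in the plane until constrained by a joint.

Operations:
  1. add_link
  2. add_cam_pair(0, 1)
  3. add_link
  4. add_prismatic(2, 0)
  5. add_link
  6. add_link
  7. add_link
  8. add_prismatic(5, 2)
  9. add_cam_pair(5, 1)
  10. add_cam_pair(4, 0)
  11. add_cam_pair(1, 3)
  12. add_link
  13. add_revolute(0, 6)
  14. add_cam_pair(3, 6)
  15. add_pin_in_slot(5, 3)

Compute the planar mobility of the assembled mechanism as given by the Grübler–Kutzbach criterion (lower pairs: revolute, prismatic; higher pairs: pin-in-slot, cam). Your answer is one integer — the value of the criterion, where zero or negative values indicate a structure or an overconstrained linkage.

[1;0;0] (link 0 is ground)
L+ [2;0;0]
C(0,1)∈J2 [2;0;1]
L+ [3;0;1]
P(2,0)∈J1 [3;1;1]
L+ [4;1;1]
L+ [5;1;1]
L+ [6;1;1]
P(5,2)∈J1 [6;2;1]
C(5,1)∈J2 [6;2;2]
C(4,0)∈J2 [6;2;3]
C(1,3)∈J2 [6;2;4]
L+ [7;2;4]
R(0,6)∈J1 [7;3;4]
C(3,6)∈J2 [7;3;5]
PS(5,3)∈J2 [7;3;6]
mobility = 18 − 6 − 6 = 6

M = 6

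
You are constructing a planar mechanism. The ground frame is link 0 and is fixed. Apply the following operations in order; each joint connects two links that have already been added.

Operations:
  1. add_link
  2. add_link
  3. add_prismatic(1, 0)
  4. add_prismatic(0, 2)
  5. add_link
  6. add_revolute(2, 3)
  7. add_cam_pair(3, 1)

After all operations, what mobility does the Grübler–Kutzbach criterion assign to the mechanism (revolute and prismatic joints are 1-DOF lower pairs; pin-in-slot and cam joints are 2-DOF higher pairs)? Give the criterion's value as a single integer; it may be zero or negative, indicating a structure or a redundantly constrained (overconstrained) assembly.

ground; <1,0,0>
#1 <2,0,0>
#2 <3,0,0>
P:1↔0 J1 <3,1,0>
P:0↔2 J1 <3,2,0>
#3 <4,2,0>
R:2↔3 J1 <4,3,0>
C:3↔1 J2 <4,3,1>
3×3 − 2×3 − 1×1 = 2

M = 2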